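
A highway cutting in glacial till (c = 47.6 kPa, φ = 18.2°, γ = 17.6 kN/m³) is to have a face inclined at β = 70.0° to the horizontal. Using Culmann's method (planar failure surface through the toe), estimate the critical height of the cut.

H_c = 25.31 m

Culmann's analysis gives the critical failure plane at α_cr = (β + φ)/2 = (70.0 + 18.2)/2 = 44.1°, and the critical height
H_c = (4c/γ) · sinβ cosφ / [1 − cos(β − φ)]
    = (4·47.6/17.6) · sin70.0°·cos18.2° / [1 − cos(51.8°)]
    = 10.818 · 0.9397·0.9500 / [1 − 0.6184]
    = 10.818 · 0.8927 / 0.3816
    = 25.31 m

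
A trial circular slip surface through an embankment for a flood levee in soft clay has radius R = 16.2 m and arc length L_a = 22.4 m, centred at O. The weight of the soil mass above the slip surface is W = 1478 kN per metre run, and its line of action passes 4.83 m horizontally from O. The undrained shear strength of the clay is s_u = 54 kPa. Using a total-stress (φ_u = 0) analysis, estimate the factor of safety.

FS = 2.74

Taking moments about the centre O, the resisting moment is provided by the undrained shear strength acting along the arc:
M_R = s_u·L_a·R = 54·22.40·16.2 = 19595.5 kN·m/m
M_D = W·d = 1478·4.83 = 7138.7 kN·m/m
FS = M_R / M_D = 19595.5 / 7138.7 = 2.745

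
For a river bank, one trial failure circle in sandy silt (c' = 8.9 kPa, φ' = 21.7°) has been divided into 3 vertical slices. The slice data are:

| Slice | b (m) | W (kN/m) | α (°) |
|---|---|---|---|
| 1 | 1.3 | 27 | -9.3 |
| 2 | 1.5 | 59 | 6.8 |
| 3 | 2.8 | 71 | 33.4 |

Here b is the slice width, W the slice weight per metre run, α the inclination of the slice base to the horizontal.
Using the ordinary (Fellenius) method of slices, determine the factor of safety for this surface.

Ordinary method of slices: FS = Σ[c'·Δl_i + (W_i cosα_i)·tanφ'] / Σ W_i sinα_i, with Δl_i = b_i / cosα_i.
Slice 1: Δl = 1.3/cos(-9.3°) = 1.317 m; N'_1 = 27·cos(-9.3°) = 26.6; c'Δl = 11.72; W sinα = -4.4
Slice 2: Δl = 1.5/cos6.8° = 1.511 m; N'_2 = 59·cos6.8° = 58.6; c'Δl = 13.44; W sinα = 7.0
Slice 3: Δl = 2.8/cos33.4° = 3.354 m; N'_3 = 71·cos33.4° = 59.3; c'Δl = 29.85; W sinα = 39.1
Σc'Δl = 55.0 kN/m; ΣN' = 144.5 kN/m; ΣW sinα = 41.7 kN/m
Resisting = 55.0 + 144.5·tan21.7° = 55.0 + 57.5 = 112.5 kN/m
FS = 112.5 / 41.7 = 2.698

FS = 2.70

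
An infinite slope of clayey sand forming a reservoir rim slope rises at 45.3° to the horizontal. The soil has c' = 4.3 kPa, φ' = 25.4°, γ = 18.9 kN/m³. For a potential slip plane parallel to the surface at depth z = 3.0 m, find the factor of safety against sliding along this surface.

For an infinite slope with a slip plane parallel to the surface (no pore pressure): FS = [c' + γz cos²β tanφ'] / [γz sinβ cosβ].
γz = 18.9·3.0 = 56.70 kN/m²
Numerator = 4.3 + 56.70·cos²45.3°·tan25.4° = 4.3 + 56.70·0.4948·0.4748 = 17.621 kPa
Denominator = 56.70·sin45.3°·cos45.3° = 56.70·0.7108·0.7034 = 28.348 kPa
FS = 17.621 / 28.348 = 0.622

FS = 0.62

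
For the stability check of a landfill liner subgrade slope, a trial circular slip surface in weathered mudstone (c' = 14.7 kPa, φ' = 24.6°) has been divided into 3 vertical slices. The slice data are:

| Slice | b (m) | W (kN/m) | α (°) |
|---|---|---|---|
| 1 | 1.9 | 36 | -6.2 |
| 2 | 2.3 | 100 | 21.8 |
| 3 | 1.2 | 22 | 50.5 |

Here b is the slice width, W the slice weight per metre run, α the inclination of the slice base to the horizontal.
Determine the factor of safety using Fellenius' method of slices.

FS = 3.14

Ordinary method of slices: FS = Σ[c'·Δl_i + (W_i cosα_i)·tanφ'] / Σ W_i sinα_i, with Δl_i = b_i / cosα_i.
Slice 1: Δl = 1.9/cos(-6.2°) = 1.911 m; N'_1 = 36·cos(-6.2°) = 35.8; c'Δl = 28.09; W sinα = -3.9
Slice 2: Δl = 2.3/cos21.8° = 2.477 m; N'_2 = 100·cos21.8° = 92.8; c'Δl = 36.41; W sinα = 37.1
Slice 3: Δl = 1.2/cos50.5° = 1.887 m; N'_3 = 22·cos50.5° = 14.0; c'Δl = 27.73; W sinα = 17.0
Σc'Δl = 92.2 kN/m; ΣN' = 142.6 kN/m; ΣW sinα = 50.2 kN/m
Resisting = 92.2 + 142.6·tan24.6° = 92.2 + 65.3 = 157.5 kN/m
FS = 157.5 / 50.2 = 3.137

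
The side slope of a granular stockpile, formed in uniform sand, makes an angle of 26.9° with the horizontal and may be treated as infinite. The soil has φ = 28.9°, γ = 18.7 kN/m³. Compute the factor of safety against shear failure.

For a dry cohesionless infinite slope the factor of safety is FS = tanφ / tanβ.
FS = tan28.9° / tan26.9° = 0.5520 / 0.5073 = 1.088

FS = 1.09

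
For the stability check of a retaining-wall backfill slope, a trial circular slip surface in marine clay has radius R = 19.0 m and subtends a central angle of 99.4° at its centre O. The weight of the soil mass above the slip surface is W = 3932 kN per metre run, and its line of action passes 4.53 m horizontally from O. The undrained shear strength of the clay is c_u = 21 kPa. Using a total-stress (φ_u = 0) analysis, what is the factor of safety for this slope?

FS = 0.74

Taking moments about the centre O, the resisting moment is provided by the undrained shear strength acting along the arc:
Arc length L_a = R·θ = 19.0·(99.4°·π/180) = 19.0·1.7349 = 32.96 m
M_R = c_u·L_a·R = 21·32.96·19.0 = 13152.0 kN·m/m
M_D = W·d = 3932·4.53 = 17812.0 kN·m/m
FS = M_R / M_D = 13152.0 / 17812.0 = 0.738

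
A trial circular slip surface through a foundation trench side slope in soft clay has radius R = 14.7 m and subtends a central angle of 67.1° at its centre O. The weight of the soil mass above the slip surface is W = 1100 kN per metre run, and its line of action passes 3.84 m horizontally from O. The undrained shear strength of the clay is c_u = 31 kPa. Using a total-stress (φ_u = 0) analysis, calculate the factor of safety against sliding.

FS = 1.86

Taking moments about the centre O, the resisting moment is provided by the undrained shear strength acting along the arc:
Arc length L_a = R·θ = 14.7·(67.1°·π/180) = 14.7·1.1711 = 17.22 m
M_R = c_u·L_a·R = 31·17.22·14.7 = 7845.1 kN·m/m
M_D = W·d = 1100·3.84 = 4224.0 kN·m/m
FS = M_R / M_D = 7845.1 / 4224.0 = 1.857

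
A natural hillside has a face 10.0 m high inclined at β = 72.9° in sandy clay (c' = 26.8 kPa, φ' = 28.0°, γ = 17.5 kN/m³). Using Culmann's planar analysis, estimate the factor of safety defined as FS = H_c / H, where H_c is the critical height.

FS = 1.77

H_c = (4c'/γ) · sinβ cosφ' / [1 − cos(β − φ')]
    = (4·26.8/17.5) · sin72.9°·cos28.0° / [1 − cos44.9°]
    = 6.126 · 0.8439 / 0.2917 = 17.72 m
FS = H_c / H = 17.72 / 10.0 = 1.772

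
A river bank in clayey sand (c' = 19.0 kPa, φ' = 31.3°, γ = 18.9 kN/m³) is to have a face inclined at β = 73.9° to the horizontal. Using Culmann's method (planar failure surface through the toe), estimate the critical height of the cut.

H_c = 12.51 m

Culmann's analysis gives the critical failure plane at α_cr = (β + φ')/2 = (73.9 + 31.3)/2 = 52.6°, and the critical height
H_c = (4c'/γ) · sinβ cosφ' / [1 − cos(β − φ')]
    = (4·19.0/18.9) · sin73.9°·cos31.3° / [1 − cos(42.6°)]
    = 4.021 · 0.9608·0.8545 / [1 − 0.7361]
    = 4.021 · 0.8209 / 0.2639
    = 12.51 m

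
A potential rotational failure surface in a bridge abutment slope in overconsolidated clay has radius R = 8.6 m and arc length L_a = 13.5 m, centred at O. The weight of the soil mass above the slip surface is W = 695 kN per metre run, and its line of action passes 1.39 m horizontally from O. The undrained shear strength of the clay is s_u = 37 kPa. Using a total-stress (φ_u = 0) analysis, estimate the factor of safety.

Taking moments about the centre O, the resisting moment is provided by the undrained shear strength acting along the arc:
M_R = s_u·L_a·R = 37·13.50·8.6 = 4295.7 kN·m/m
M_D = W·d = 695·1.39 = 966.0 kN·m/m
FS = M_R / M_D = 4295.7 / 966.0 = 4.447

FS = 4.45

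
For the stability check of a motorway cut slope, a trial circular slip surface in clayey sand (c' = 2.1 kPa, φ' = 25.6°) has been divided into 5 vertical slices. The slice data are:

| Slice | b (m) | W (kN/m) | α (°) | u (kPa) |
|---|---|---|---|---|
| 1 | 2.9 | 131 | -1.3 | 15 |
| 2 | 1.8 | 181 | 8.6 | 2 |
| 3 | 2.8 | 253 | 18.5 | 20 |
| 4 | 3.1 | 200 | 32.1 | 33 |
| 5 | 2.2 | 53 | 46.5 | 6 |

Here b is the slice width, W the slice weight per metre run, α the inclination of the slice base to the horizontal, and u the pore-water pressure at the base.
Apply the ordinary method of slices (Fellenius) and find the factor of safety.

FS = 1.10

Ordinary method of slices: FS = Σ[c'·Δl_i + (W_i cosα_i − u_i·Δl_i)·tanφ'] / Σ W_i sinα_i, with Δl_i = b_i / cosα_i.
Slice 1: Δl = 2.9/cos(-1.3°) = 2.901 m; N'_1 = 131·cos(-1.3°) − 15·2.901 = 87.5; c'Δl = 6.09; W sinα = -3.0
Slice 2: Δl = 1.8/cos8.6° = 1.820 m; N'_2 = 181·cos8.6° − 2·1.820 = 175.3; c'Δl = 3.82; W sinα = 27.1
Slice 3: Δl = 2.8/cos18.5° = 2.953 m; N'_3 = 253·cos18.5° − 20·2.953 = 180.9; c'Δl = 6.20; W sinα = 80.3
Slice 4: Δl = 3.1/cos32.1° = 3.659 m; N'_4 = 200·cos32.1° − 33·3.659 = 48.7; c'Δl = 7.68; W sinα = 106.3
Slice 5: Δl = 2.2/cos46.5° = 3.196 m; N'_5 = 53·cos46.5° − 6·3.196 = 17.3; c'Δl = 6.71; W sinα = 38.4
Σc'Δl = 30.5 kN/m; ΣN' = 509.6 kN/m; ΣW sinα = 249.1 kN/m
Resisting = 30.5 + 509.6·tan25.6° = 30.5 + 244.2 = 274.7 kN/m
FS = 274.7 / 249.1 = 1.103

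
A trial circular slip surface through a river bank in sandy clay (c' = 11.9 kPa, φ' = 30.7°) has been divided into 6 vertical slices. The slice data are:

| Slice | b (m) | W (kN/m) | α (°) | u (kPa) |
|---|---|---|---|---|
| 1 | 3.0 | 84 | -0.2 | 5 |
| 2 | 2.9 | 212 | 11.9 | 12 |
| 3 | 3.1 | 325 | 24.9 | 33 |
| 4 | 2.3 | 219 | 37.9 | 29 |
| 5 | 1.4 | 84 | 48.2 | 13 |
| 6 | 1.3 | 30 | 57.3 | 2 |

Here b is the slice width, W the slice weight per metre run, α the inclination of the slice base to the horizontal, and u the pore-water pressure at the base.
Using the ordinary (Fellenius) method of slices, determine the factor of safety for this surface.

FS = 1.31

Ordinary method of slices: FS = Σ[c'·Δl_i + (W_i cosα_i − u_i·Δl_i)·tanφ'] / Σ W_i sinα_i, with Δl_i = b_i / cosα_i.
Slice 1: Δl = 3.0/cos(-0.2°) = 3.000 m; N'_1 = 84·cos(-0.2°) − 5·3.000 = 69.0; c'Δl = 35.70; W sinα = -0.3
Slice 2: Δl = 2.9/cos11.9° = 2.964 m; N'_2 = 212·cos11.9° − 12·2.964 = 171.9; c'Δl = 35.27; W sinα = 43.7
Slice 3: Δl = 3.1/cos24.9° = 3.418 m; N'_3 = 325·cos24.9° − 33·3.418 = 182.0; c'Δl = 40.67; W sinα = 136.8
Slice 4: Δl = 2.3/cos37.9° = 2.915 m; N'_4 = 219·cos37.9° − 29·2.915 = 88.3; c'Δl = 34.69; W sinα = 134.5
Slice 5: Δl = 1.4/cos48.2° = 2.100 m; N'_5 = 84·cos48.2° − 13·2.100 = 28.7; c'Δl = 25.00; W sinα = 62.6
Slice 6: Δl = 1.3/cos57.3° = 2.406 m; N'_6 = 30·cos57.3° − 2·2.406 = 11.4; c'Δl = 28.64; W sinα = 25.2
Σc'Δl = 200.0 kN/m; ΣN' = 551.2 kN/m; ΣW sinα = 402.7 kN/m
Resisting = 200.0 + 551.2·tan30.7° = 200.0 + 327.3 = 527.3 kN/m
FS = 527.3 / 402.7 = 1.309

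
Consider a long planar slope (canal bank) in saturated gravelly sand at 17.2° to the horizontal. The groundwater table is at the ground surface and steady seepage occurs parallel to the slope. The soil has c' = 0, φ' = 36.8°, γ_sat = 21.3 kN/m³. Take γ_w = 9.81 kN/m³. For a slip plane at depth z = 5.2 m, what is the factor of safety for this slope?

FS = 1.30

With seepage parallel to the slope and the water table at the surface, the effective normal stress on the slip plane uses the buoyant unit weight γ' = γ_sat − γ_w while the driving shear stress uses γ_sat:
FS = [c' + γ' z cos²β tanφ'] / [γ_sat z sinβ cosβ]
(For c' = 0 this reduces to FS = (γ'/γ_sat)·tanφ'/tanβ.)
γ' = 21.3 − 9.81 = 11.49 kN/m³
Numerator = 0.0 + 11.49·5.2·cos²17.2°·tan36.8° = 0.0 + 11.49·5.2·0.9126·0.7481 = 40.789 kPa
Denominator = 21.3·5.2·sin17.2°·cos17.2° = 21.3·5.2·0.2957·0.9553 = 31.288 kPa
FS = 40.789 / 31.288 = 1.304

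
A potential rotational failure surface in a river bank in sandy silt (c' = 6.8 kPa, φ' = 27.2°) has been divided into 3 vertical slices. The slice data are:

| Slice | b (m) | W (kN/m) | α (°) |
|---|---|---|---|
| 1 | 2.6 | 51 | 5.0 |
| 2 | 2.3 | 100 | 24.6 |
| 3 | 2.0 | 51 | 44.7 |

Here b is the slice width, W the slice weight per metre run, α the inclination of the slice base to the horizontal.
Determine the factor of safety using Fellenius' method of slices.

Ordinary method of slices: FS = Σ[c'·Δl_i + (W_i cosα_i)·tanφ'] / Σ W_i sinα_i, with Δl_i = b_i / cosα_i.
Slice 1: Δl = 2.6/cos5.0° = 2.610 m; N'_1 = 51·cos5.0° = 50.8; c'Δl = 17.75; W sinα = 4.4
Slice 2: Δl = 2.3/cos24.6° = 2.530 m; N'_2 = 100·cos24.6° = 90.9; c'Δl = 17.20; W sinα = 41.6
Slice 3: Δl = 2.0/cos44.7° = 2.814 m; N'_3 = 51·cos44.7° = 36.3; c'Δl = 19.13; W sinα = 35.9
Σc'Δl = 54.1 kN/m; ΣN' = 178.0 kN/m; ΣW sinα = 81.9 kN/m
Resisting = 54.1 + 178.0·tan27.2° = 54.1 + 91.5 = 145.6 kN/m
FS = 145.6 / 81.9 = 1.776

FS = 1.78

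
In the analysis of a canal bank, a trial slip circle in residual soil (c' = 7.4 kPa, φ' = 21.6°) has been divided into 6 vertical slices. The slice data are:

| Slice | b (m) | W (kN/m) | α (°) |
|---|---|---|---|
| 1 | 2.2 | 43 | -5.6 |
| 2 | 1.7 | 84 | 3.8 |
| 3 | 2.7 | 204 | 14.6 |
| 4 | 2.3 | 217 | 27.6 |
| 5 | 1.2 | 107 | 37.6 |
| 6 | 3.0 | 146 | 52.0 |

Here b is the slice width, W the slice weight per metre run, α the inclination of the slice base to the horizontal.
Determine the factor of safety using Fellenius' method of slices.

FS = 1.17

Ordinary method of slices: FS = Σ[c'·Δl_i + (W_i cosα_i)·tanφ'] / Σ W_i sinα_i, with Δl_i = b_i / cosα_i.
Slice 1: Δl = 2.2/cos(-5.6°) = 2.211 m; N'_1 = 43·cos(-5.6°) = 42.8; c'Δl = 16.36; W sinα = -4.2
Slice 2: Δl = 1.7/cos3.8° = 1.704 m; N'_2 = 84·cos3.8° = 83.8; c'Δl = 12.61; W sinα = 5.6
Slice 3: Δl = 2.7/cos14.6° = 2.790 m; N'_3 = 204·cos14.6° = 197.4; c'Δl = 20.65; W sinα = 51.4
Slice 4: Δl = 2.3/cos27.6° = 2.595 m; N'_4 = 217·cos27.6° = 192.3; c'Δl = 19.21; W sinα = 100.5
Slice 5: Δl = 1.2/cos37.6° = 1.515 m; N'_5 = 107·cos37.6° = 84.8; c'Δl = 11.21; W sinα = 65.3
Slice 6: Δl = 3.0/cos52.0° = 4.873 m; N'_6 = 146·cos52.0° = 89.9; c'Δl = 36.06; W sinα = 115.0
Σc'Δl = 116.1 kN/m; ΣN' = 691.0 kN/m; ΣW sinα = 333.7 kN/m
Resisting = 116.1 + 691.0·tan21.6° = 116.1 + 273.6 = 389.7 kN/m
FS = 389.7 / 333.7 = 1.168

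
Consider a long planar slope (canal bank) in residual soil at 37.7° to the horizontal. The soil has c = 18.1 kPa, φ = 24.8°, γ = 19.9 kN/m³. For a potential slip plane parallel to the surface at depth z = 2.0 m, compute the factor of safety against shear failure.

FS = 1.54

For an infinite slope with a slip plane parallel to the surface (no pore pressure): FS = [c + γz cos²β tanφ] / [γz sinβ cosβ].
γz = 19.9·2.0 = 39.80 kN/m²
Numerator = 18.1 + 39.80·cos²37.7°·tan24.8° = 18.1 + 39.80·0.6260·0.4621 = 29.613 kPa
Denominator = 39.80·sin37.7°·cos37.7° = 39.80·0.6115·0.7912 = 19.257 kPa
FS = 29.613 / 19.257 = 1.538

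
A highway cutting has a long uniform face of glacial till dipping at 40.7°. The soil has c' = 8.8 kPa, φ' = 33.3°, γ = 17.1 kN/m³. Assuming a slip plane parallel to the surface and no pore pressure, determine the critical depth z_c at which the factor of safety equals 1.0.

Setting FS = 1.00 in FS = [c' + γz cos²β tanφ'] / [γz sinβ cosβ] and solving for z:
z = c' / [γ cosβ (FS·sinβ − cosβ·tanφ')]
  = 8.8 / [17.1·cos40.7°·(1.00·sin40.7° − cos40.7°·tan33.3°)]
  = 8.8 / [17.1·0.7581·(1.00·0.6521 − 0.7581·0.6569)]
  = 8.8 / 1.9977 = 4.405 m

z_c = 4.40 m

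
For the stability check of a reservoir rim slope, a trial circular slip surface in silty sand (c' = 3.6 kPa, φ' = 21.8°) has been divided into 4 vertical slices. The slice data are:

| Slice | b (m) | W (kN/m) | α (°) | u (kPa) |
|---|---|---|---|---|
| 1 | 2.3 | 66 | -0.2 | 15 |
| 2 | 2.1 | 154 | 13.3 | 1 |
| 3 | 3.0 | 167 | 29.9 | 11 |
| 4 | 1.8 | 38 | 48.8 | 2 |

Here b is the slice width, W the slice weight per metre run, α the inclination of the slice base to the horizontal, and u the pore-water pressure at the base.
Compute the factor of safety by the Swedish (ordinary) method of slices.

FS = 1.09

Ordinary method of slices: FS = Σ[c'·Δl_i + (W_i cosα_i − u_i·Δl_i)·tanφ'] / Σ W_i sinα_i, with Δl_i = b_i / cosα_i.
Slice 1: Δl = 2.3/cos(-0.2°) = 2.300 m; N'_1 = 66·cos(-0.2°) − 15·2.300 = 31.5; c'Δl = 8.28; W sinα = -0.2
Slice 2: Δl = 2.1/cos13.3° = 2.158 m; N'_2 = 154·cos13.3° − 1·2.158 = 147.7; c'Δl = 7.77; W sinα = 35.4
Slice 3: Δl = 3.0/cos29.9° = 3.461 m; N'_3 = 167·cos29.9° − 11·3.461 = 106.7; c'Δl = 12.46; W sinα = 83.2
Slice 4: Δl = 1.8/cos48.8° = 2.733 m; N'_4 = 38·cos48.8° − 2·2.733 = 19.6; c'Δl = 9.84; W sinα = 28.6
Σc'Δl = 38.3 kN/m; ΣN' = 305.5 kN/m; ΣW sinα = 147.0 kN/m
Resisting = 38.3 + 305.5·tan21.8° = 38.3 + 122.2 = 160.5 kN/m
FS = 160.5 / 147.0 = 1.092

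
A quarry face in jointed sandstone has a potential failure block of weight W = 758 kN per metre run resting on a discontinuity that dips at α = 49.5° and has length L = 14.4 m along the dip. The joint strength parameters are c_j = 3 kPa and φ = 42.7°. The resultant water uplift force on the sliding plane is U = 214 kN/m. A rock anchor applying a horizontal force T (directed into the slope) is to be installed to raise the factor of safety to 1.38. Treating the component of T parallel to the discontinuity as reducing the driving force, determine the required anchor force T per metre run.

Resolving forces along and normal to the sliding plane, with the horizontal anchor force T adding T·sinα to the effective normal force and T·cosα acting up the plane against the driving force:
FS = [c_jL + (W cosα − U + T sinα) tanφ] / [W sinα − T cosα]
Without the anchor: N' = 278.3 kN/m, driving T_d = 576.4 kN/m, resisting R = 3·14.4 + 278.3·tan42.7° = 300.0 kN/m, FS = 0.52.
Setting FS = 1.38 and solving for T:
1.38·(576.4 − T cos49.5°) = 300.0 + T sin49.5°·tan42.7°
T·(sin49.5°·tan42.7° + 1.38·cos49.5°) = 1.38·576.4 − 300.0
T·(0.7604·0.9228 + 1.38·0.6494) = 795.4 − 300.0 = 495.4
T·1.5979 = 495.4
T = 310.0 kN/m

T = 310 kN/m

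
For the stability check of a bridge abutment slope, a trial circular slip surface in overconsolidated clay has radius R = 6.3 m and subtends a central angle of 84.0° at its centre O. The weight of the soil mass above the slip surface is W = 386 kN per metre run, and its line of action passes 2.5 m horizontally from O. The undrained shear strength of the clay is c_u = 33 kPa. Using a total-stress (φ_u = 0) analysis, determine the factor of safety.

Taking moments about the centre O, the resisting moment is provided by the undrained shear strength acting along the arc:
Arc length L_a = R·θ = 6.3·(84.0°·π/180) = 6.3·1.4661 = 9.24 m
M_R = c_u·L_a·R = 33·9.24·6.3 = 1920.2 kN·m/m
M_D = W·d = 386·2.5 = 965.0 kN·m/m
FS = M_R / M_D = 1920.2 / 965.0 = 1.990

FS = 1.99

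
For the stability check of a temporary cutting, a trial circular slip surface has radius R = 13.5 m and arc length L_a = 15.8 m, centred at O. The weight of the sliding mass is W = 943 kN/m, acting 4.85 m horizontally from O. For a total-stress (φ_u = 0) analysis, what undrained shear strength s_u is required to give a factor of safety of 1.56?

s_u = 33.4 kPa

FS = s_u·L_a·R / (W·d), so s_u = FS·W·d / (L_a·R).
s_u = 1.56·943·4.85 / (15.80·13.5) = 7134.7 / 213.30 = 33.45 kPa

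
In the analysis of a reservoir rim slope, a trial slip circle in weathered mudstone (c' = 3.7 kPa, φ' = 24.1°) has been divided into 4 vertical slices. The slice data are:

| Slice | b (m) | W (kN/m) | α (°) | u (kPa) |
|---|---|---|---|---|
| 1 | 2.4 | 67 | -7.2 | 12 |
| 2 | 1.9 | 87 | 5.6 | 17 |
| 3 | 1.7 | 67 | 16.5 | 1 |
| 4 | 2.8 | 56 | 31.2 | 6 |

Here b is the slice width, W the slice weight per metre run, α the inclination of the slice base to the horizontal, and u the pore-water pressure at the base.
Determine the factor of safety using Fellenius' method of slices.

FS = 2.41

Ordinary method of slices: FS = Σ[c'·Δl_i + (W_i cosα_i − u_i·Δl_i)·tanφ'] / Σ W_i sinα_i, with Δl_i = b_i / cosα_i.
Slice 1: Δl = 2.4/cos(-7.2°) = 2.419 m; N'_1 = 67·cos(-7.2°) − 12·2.419 = 37.4; c'Δl = 8.95; W sinα = -8.4
Slice 2: Δl = 1.9/cos5.6° = 1.909 m; N'_2 = 87·cos5.6° − 17·1.909 = 54.1; c'Δl = 7.06; W sinα = 8.5
Slice 3: Δl = 1.7/cos16.5° = 1.773 m; N'_3 = 67·cos16.5° − 1·1.773 = 62.5; c'Δl = 6.56; W sinα = 19.0
Slice 4: Δl = 2.8/cos31.2° = 3.273 m; N'_4 = 56·cos31.2° − 6·3.273 = 28.3; c'Δl = 12.11; W sinα = 29.0
Σc'Δl = 34.7 kN/m; ΣN' = 182.3 kN/m; ΣW sinα = 48.1 kN/m
Resisting = 34.7 + 182.3·tan24.1° = 34.7 + 81.5 = 116.2 kN/m
FS = 116.2 / 48.1 = 2.415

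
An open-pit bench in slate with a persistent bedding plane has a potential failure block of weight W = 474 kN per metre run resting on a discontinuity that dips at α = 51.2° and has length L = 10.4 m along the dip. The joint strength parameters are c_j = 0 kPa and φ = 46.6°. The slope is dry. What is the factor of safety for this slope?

Resolving the block weight along and normal to the plane and applying the Mohr–Coulomb strength on the joint:
N' = W cosα = 474·cos51.2° = 297.0 kN/m
Driving force T = W sinα = 474·sin51.2° = 369.4 kN/m
Resisting force R = c_j·L + N'·tanφ = 0·10.4 + 297.0·tan46.6° = 0.0 + 314.1 = 314.1 kN/m
FS = R / T = 314.1 / 369.4 = 0.850

FS = 0.85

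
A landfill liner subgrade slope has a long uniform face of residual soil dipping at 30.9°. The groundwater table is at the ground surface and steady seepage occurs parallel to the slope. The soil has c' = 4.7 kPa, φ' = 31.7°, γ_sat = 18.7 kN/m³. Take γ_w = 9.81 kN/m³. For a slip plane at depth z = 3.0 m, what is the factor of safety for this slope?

With seepage parallel to the slope and the water table at the surface, the effective normal stress on the slip plane uses the buoyant unit weight γ' = γ_sat − γ_w while the driving shear stress uses γ_sat:
FS = [c' + γ' z cos²β tanφ'] / [γ_sat z sinβ cosβ]
γ' = 18.7 − 9.81 = 8.89 kN/m³
Numerator = 4.7 + 8.89·3.0·cos²30.9°·tan31.7° = 4.7 + 8.89·3.0·0.7363·0.6176 = 16.828 kPa
Denominator = 18.7·3.0·sin30.9°·cos30.9° = 18.7·3.0·0.5135·0.8581 = 24.721 kPa
FS = 16.828 / 24.721 = 0.681

FS = 0.68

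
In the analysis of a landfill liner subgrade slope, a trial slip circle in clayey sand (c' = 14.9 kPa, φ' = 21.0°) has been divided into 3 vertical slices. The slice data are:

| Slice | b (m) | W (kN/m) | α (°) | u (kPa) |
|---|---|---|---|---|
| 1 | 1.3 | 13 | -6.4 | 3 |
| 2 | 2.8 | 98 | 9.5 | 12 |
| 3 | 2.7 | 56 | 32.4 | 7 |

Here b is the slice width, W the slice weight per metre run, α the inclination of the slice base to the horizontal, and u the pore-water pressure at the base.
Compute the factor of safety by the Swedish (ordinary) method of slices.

Ordinary method of slices: FS = Σ[c'·Δl_i + (W_i cosα_i − u_i·Δl_i)·tanφ'] / Σ W_i sinα_i, with Δl_i = b_i / cosα_i.
Slice 1: Δl = 1.3/cos(-6.4°) = 1.308 m; N'_1 = 13·cos(-6.4°) − 3·1.308 = 9.0; c'Δl = 19.49; W sinα = -1.4
Slice 2: Δl = 2.8/cos9.5° = 2.839 m; N'_2 = 98·cos9.5° − 12·2.839 = 62.6; c'Δl = 42.30; W sinα = 16.2
Slice 3: Δl = 2.7/cos32.4° = 3.198 m; N'_3 = 56·cos32.4° − 7·3.198 = 24.9; c'Δl = 47.65; W sinα = 30.0
Σc'Δl = 109.4 kN/m; ΣN' = 96.5 kN/m; ΣW sinα = 44.7 kN/m
Resisting = 109.4 + 96.5·tan21.0° = 109.4 + 37.0 = 146.5 kN/m
FS = 146.5 / 44.7 = 3.275

FS = 3.27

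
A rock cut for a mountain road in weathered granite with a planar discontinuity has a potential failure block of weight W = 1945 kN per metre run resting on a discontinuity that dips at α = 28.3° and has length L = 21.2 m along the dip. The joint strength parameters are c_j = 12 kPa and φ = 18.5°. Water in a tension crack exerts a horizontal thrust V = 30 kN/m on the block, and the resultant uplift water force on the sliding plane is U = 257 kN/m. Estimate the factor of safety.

Resolving the block weight along and normal to the plane and applying the Mohr–Coulomb strength on the joint:
N' = W cosα − U − V sinα = 1945·cos28.3° − 257 − 30·sin28.3° = 1441.3 kN/m
Driving force T = W sinα + V cosα = 1945·sin28.3° + 30·cos28.3° = 948.5 kN/m
Resisting force R = c_j·L + N'·tanφ = 12·21.2 + 1441.3·tan18.5° = 254.4 + 482.3 = 736.7 kN/m
FS = R / T = 736.7 / 948.5 = 0.777

FS = 0.78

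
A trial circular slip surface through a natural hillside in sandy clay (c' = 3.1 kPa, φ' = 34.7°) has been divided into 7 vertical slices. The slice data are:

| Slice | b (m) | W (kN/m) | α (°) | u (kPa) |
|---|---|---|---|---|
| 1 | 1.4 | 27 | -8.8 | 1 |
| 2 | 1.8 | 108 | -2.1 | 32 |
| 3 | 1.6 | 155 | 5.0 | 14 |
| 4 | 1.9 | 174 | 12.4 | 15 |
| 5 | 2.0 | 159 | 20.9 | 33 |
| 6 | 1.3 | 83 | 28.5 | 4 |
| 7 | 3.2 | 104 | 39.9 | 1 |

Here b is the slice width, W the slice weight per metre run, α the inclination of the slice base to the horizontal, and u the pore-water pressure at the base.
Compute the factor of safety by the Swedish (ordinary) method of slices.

FS = 2.13

Ordinary method of slices: FS = Σ[c'·Δl_i + (W_i cosα_i − u_i·Δl_i)·tanφ'] / Σ W_i sinα_i, with Δl_i = b_i / cosα_i.
Slice 1: Δl = 1.4/cos(-8.8°) = 1.417 m; N'_1 = 27·cos(-8.8°) − 1·1.417 = 25.3; c'Δl = 4.39; W sinα = -4.1
Slice 2: Δl = 1.8/cos(-2.1°) = 1.801 m; N'_2 = 108·cos(-2.1°) − 32·1.801 = 50.3; c'Δl = 5.58; W sinα = -4.0
Slice 3: Δl = 1.6/cos5.0° = 1.606 m; N'_3 = 155·cos5.0° − 14·1.606 = 131.9; c'Δl = 4.98; W sinα = 13.5
Slice 4: Δl = 1.9/cos12.4° = 1.945 m; N'_4 = 174·cos12.4° − 15·1.945 = 140.8; c'Δl = 6.03; W sinα = 37.4
Slice 5: Δl = 2.0/cos20.9° = 2.141 m; N'_5 = 159·cos20.9° − 33·2.141 = 77.9; c'Δl = 6.64; W sinα = 56.7
Slice 6: Δl = 1.3/cos28.5° = 1.479 m; N'_6 = 83·cos28.5° − 4·1.479 = 67.0; c'Δl = 4.59; W sinα = 39.6
Slice 7: Δl = 3.2/cos39.9° = 4.171 m; N'_7 = 104·cos39.9° − 1·4.171 = 75.6; c'Δl = 12.93; W sinα = 66.7
Σc'Δl = 45.1 kN/m; ΣN' = 568.8 kN/m; ΣW sinα = 205.8 kN/m
Resisting = 45.1 + 568.8·tan34.7° = 45.1 + 393.8 = 439.0 kN/m
FS = 439.0 / 205.8 = 2.133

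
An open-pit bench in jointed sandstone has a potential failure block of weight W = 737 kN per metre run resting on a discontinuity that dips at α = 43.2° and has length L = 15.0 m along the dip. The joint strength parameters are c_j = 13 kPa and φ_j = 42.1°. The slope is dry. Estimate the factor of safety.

Resolving the block weight along and normal to the plane and applying the Mohr–Coulomb strength on the joint:
N' = W cosα = 737·cos43.2° = 537.2 kN/m
Driving force T = W sinα = 737·sin43.2° = 504.5 kN/m
Resisting force R = c_j·L + N'·tanφ_j = 13·15.0 + 537.2·tan42.1° = 195.0 + 485.4 = 680.4 kN/m
FS = R / T = 680.4 / 504.5 = 1.349

FS = 1.35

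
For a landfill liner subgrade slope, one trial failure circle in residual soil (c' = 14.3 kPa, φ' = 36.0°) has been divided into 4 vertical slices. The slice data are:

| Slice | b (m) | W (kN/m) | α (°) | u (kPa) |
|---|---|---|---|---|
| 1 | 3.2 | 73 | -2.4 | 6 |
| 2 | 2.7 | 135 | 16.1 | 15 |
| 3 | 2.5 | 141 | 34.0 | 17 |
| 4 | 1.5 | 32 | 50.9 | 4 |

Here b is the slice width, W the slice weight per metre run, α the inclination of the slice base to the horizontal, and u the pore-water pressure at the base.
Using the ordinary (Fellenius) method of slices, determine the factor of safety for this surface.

Ordinary method of slices: FS = Σ[c'·Δl_i + (W_i cosα_i − u_i·Δl_i)·tanφ'] / Σ W_i sinα_i, with Δl_i = b_i / cosα_i.
Slice 1: Δl = 3.2/cos(-2.4°) = 3.203 m; N'_1 = 73·cos(-2.4°) − 6·3.203 = 53.7; c'Δl = 45.80; W sinα = -3.1
Slice 2: Δl = 2.7/cos16.1° = 2.810 m; N'_2 = 135·cos16.1° − 15·2.810 = 87.6; c'Δl = 40.19; W sinα = 37.4
Slice 3: Δl = 2.5/cos34.0° = 3.016 m; N'_3 = 141·cos34.0° − 17·3.016 = 65.6; c'Δl = 43.12; W sinα = 78.8
Slice 4: Δl = 1.5/cos50.9° = 2.378 m; N'_4 = 32·cos50.9° − 4·2.378 = 10.7; c'Δl = 34.01; W sinα = 24.8
Σc'Δl = 163.1 kN/m; ΣN' = 217.6 kN/m; ΣW sinα = 138.1 kN/m
Resisting = 163.1 + 217.6·tan36.0° = 163.1 + 158.1 = 321.2 kN/m
FS = 321.2 / 138.1 = 2.326

FS = 2.33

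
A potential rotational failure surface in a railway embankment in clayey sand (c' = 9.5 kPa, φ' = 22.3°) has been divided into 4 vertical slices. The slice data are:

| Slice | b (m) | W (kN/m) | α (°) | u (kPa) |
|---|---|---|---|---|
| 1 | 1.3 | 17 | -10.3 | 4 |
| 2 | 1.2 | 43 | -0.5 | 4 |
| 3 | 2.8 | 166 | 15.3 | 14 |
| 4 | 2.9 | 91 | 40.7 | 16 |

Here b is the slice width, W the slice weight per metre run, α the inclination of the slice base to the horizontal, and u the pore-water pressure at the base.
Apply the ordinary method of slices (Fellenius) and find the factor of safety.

FS = 1.61

Ordinary method of slices: FS = Σ[c'·Δl_i + (W_i cosα_i − u_i·Δl_i)·tanφ'] / Σ W_i sinα_i, with Δl_i = b_i / cosα_i.
Slice 1: Δl = 1.3/cos(-10.3°) = 1.321 m; N'_1 = 17·cos(-10.3°) − 4·1.321 = 11.4; c'Δl = 12.55; W sinα = -3.0
Slice 2: Δl = 1.2/cos(-0.5°) = 1.200 m; N'_2 = 43·cos(-0.5°) − 4·1.200 = 38.2; c'Δl = 11.40; W sinα = -0.4
Slice 3: Δl = 2.8/cos15.3° = 2.903 m; N'_3 = 166·cos15.3° − 14·2.903 = 119.5; c'Δl = 27.58; W sinα = 43.8
Slice 4: Δl = 2.9/cos40.7° = 3.825 m; N'_4 = 91·cos40.7° − 16·3.825 = 7.8; c'Δl = 36.34; W sinα = 59.3
Σc'Δl = 87.9 kN/m; ΣN' = 176.9 kN/m; ΣW sinα = 99.7 kN/m
Resisting = 87.9 + 176.9·tan22.3° = 87.9 + 72.6 = 160.4 kN/m
FS = 160.4 / 99.7 = 1.609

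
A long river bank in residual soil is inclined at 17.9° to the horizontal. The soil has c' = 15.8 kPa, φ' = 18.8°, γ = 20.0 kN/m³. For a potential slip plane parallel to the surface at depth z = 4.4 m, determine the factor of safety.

For an infinite slope with a slip plane parallel to the surface (no pore pressure): FS = [c' + γz cos²β tanφ'] / [γz sinβ cosβ].
γz = 20.0·4.4 = 88.00 kN/m²
Numerator = 15.8 + 88.00·cos²17.9°·tan18.8° = 15.8 + 88.00·0.9055·0.3404 = 42.928 kPa
Denominator = 88.00·sin17.9°·cos17.9° = 88.00·0.3074·0.9516 = 25.738 kPa
FS = 42.928 / 25.738 = 1.668

FS = 1.67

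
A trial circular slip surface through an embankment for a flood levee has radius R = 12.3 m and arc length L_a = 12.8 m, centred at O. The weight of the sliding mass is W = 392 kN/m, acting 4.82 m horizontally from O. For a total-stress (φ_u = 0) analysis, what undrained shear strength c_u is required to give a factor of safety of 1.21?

c_u = 14.5 kPa

FS = c_u·L_a·R / (W·d), so c_u = FS·W·d / (L_a·R).
c_u = 1.21·392·4.82 / (12.80·12.3) = 2286.2 / 157.44 = 14.52 kPa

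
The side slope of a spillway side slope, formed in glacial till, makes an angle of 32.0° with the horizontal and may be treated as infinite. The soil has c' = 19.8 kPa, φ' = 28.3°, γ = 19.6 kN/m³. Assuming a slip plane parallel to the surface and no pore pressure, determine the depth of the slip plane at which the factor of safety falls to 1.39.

Setting FS = 1.39 in FS = [c' + γz cos²β tanφ'] / [γz sinβ cosβ] and solving for z:
z = c' / [γ cosβ (FS·sinβ − cosβ·tanφ')]
  = 19.8 / [19.6·cos32.0°·(1.39·sin32.0° − cos32.0°·tan28.3°)]
  = 19.8 / [19.6·0.8480·(1.39·0.5299 − 0.8480·0.5384)]
  = 19.8 / 4.6534 = 4.255 m

z = 4.25 m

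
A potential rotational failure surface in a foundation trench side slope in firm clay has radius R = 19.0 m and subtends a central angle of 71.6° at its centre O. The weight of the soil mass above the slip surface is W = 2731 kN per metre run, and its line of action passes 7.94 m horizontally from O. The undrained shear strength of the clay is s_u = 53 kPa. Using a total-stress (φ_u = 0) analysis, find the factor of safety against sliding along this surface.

FS = 1.10

Taking moments about the centre O, the resisting moment is provided by the undrained shear strength acting along the arc:
Arc length L_a = R·θ = 19.0·(71.6°·π/180) = 19.0·1.2497 = 23.74 m
M_R = s_u·L_a·R = 53·23.74·19.0 = 23909.7 kN·m/m
M_D = W·d = 2731·7.94 = 21684.1 kN·m/m
FS = M_R / M_D = 23909.7 / 21684.1 = 1.103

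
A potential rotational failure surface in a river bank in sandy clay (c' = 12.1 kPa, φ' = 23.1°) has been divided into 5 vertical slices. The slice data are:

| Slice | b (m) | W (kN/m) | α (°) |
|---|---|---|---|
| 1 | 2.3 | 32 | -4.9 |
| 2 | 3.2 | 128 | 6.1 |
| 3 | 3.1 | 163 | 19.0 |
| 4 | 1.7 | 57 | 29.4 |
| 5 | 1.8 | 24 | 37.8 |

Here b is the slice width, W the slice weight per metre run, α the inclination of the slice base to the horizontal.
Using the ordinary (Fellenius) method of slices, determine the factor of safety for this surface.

Ordinary method of slices: FS = Σ[c'·Δl_i + (W_i cosα_i)·tanφ'] / Σ W_i sinα_i, with Δl_i = b_i / cosα_i.
Slice 1: Δl = 2.3/cos(-4.9°) = 2.308 m; N'_1 = 32·cos(-4.9°) = 31.9; c'Δl = 27.93; W sinα = -2.7
Slice 2: Δl = 3.2/cos6.1° = 3.218 m; N'_2 = 128·cos6.1° = 127.3; c'Δl = 38.94; W sinα = 13.6
Slice 3: Δl = 3.1/cos19.0° = 3.279 m; N'_3 = 163·cos19.0° = 154.1; c'Δl = 39.67; W sinα = 53.1
Slice 4: Δl = 1.7/cos29.4° = 1.951 m; N'_4 = 57·cos29.4° = 49.7; c'Δl = 23.61; W sinα = 28.0
Slice 5: Δl = 1.8/cos37.8° = 2.278 m; N'_5 = 24·cos37.8° = 19.0; c'Δl = 27.56; W sinα = 14.7
Σc'Δl = 157.7 kN/m; ΣN' = 381.9 kN/m; ΣW sinα = 106.6 kN/m
Resisting = 157.7 + 381.9·tan23.1° = 157.7 + 162.9 = 320.6 kN/m
FS = 320.6 / 106.6 = 3.007

FS = 3.01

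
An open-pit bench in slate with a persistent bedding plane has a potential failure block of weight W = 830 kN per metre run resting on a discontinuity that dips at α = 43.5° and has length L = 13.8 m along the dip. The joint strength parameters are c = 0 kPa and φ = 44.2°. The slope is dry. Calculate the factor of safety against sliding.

Resolving the block weight along and normal to the plane and applying the Mohr–Coulomb strength on the joint:
N' = W cosα = 830·cos43.5° = 602.1 kN/m
Driving force T = W sinα = 830·sin43.5° = 571.3 kN/m
Resisting force R = c·L + N'·tanφ = 0·13.8 + 602.1·tan44.2° = 0.0 + 585.5 = 585.5 kN/m
FS = R / T = 585.5 / 571.3 = 1.025

FS = 1.02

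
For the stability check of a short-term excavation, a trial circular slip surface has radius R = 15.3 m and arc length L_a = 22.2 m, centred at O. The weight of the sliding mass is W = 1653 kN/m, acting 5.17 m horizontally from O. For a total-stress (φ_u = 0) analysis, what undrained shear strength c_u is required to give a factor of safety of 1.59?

FS = c_u·L_a·R / (W·d), so c_u = FS·W·d / (L_a·R).
c_u = 1.59·1653·5.17 / (22.20·15.3) = 13588.2 / 339.66 = 40.01 kPa

c_u = 40.0 kPa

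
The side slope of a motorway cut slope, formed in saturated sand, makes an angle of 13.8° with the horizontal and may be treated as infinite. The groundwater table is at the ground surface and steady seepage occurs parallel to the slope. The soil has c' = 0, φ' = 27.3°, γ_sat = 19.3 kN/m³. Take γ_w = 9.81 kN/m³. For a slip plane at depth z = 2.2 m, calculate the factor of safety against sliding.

With seepage parallel to the slope and the water table at the surface, the effective normal stress on the slip plane uses the buoyant unit weight γ' = γ_sat − γ_w while the driving shear stress uses γ_sat:
FS = [c' + γ' z cos²β tanφ'] / [γ_sat z sinβ cosβ]
(For c' = 0 this reduces to FS = (γ'/γ_sat)·tanφ'/tanβ.)
γ' = 19.3 − 9.81 = 9.49 kN/m³
Numerator = 0.0 + 9.49·2.2·cos²13.8°·tan27.3° = 0.0 + 9.49·2.2·0.9431·0.5161 = 10.163 kPa
Denominator = 19.3·2.2·sin13.8°·cos13.8° = 19.3·2.2·0.2385·0.9711 = 9.836 kPa
FS = 10.163 / 9.836 = 1.033

FS = 1.03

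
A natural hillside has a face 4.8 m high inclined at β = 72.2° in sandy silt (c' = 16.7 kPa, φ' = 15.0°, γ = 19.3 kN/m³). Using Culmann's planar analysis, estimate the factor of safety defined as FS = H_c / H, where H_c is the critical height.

FS = 1.45

H_c = (4c'/γ) · sinβ cosφ' / [1 − cos(β − φ')]
    = (4·16.7/19.3) · sin72.2°·cos15.0° / [1 − cos57.2°]
    = 3.461 · 0.9197 / 0.4583 = 6.95 m
FS = H_c / H = 6.95 / 4.8 = 1.447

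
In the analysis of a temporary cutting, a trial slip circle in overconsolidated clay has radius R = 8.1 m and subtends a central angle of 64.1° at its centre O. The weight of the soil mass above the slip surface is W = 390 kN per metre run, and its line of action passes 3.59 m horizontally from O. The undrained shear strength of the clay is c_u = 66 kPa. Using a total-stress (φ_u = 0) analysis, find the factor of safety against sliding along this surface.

Taking moments about the centre O, the resisting moment is provided by the undrained shear strength acting along the arc:
Arc length L_a = R·θ = 8.1·(64.1°·π/180) = 8.1·1.1188 = 9.06 m
M_R = c_u·L_a·R = 66·9.06·8.1 = 4844.5 kN·m/m
M_D = W·d = 390·3.59 = 1400.1 kN·m/m
FS = M_R / M_D = 4844.5 / 1400.1 = 3.460

FS = 3.46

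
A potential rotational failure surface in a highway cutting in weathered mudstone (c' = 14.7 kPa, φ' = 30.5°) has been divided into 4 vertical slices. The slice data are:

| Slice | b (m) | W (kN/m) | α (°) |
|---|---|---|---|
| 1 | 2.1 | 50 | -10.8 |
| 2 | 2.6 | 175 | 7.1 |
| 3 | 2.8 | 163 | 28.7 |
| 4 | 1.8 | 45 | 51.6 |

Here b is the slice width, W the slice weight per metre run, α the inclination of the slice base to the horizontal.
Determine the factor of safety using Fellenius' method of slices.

Ordinary method of slices: FS = Σ[c'·Δl_i + (W_i cosα_i)·tanφ'] / Σ W_i sinα_i, with Δl_i = b_i / cosα_i.
Slice 1: Δl = 2.1/cos(-10.8°) = 2.138 m; N'_1 = 50·cos(-10.8°) = 49.1; c'Δl = 31.43; W sinα = -9.4
Slice 2: Δl = 2.6/cos7.1° = 2.620 m; N'_2 = 175·cos7.1° = 173.7; c'Δl = 38.52; W sinα = 21.6
Slice 3: Δl = 2.8/cos28.7° = 3.192 m; N'_3 = 163·cos28.7° = 143.0; c'Δl = 46.92; W sinα = 78.3
Slice 4: Δl = 1.8/cos51.6° = 2.898 m; N'_4 = 45·cos51.6° = 28.0; c'Δl = 42.60; W sinα = 35.3
Σc'Δl = 159.5 kN/m; ΣN' = 393.7 kN/m; ΣW sinα = 125.8 kN/m
Resisting = 159.5 + 393.7·tan30.5° = 159.5 + 231.9 = 391.4 kN/m
FS = 391.4 / 125.8 = 3.111

FS = 3.11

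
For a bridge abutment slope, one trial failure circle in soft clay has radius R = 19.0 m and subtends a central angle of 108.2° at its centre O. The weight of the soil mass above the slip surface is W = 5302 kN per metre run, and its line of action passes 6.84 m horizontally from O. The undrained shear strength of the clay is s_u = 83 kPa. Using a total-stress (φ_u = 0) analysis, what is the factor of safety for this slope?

Taking moments about the centre O, the resisting moment is provided by the undrained shear strength acting along the arc:
Arc length L_a = R·θ = 19.0·(108.2°·π/180) = 19.0·1.8884 = 35.88 m
M_R = s_u·L_a·R = 83·35.88·19.0 = 56583.5 kN·m/m
M_D = W·d = 5302·6.84 = 36265.7 kN·m/m
FS = M_R / M_D = 56583.5 / 36265.7 = 1.560

FS = 1.56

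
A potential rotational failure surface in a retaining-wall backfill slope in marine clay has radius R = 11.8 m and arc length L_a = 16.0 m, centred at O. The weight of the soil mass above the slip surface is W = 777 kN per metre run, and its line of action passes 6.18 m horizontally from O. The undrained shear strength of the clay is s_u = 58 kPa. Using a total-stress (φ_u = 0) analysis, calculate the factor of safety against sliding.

FS = 2.28

Taking moments about the centre O, the resisting moment is provided by the undrained shear strength acting along the arc:
M_R = s_u·L_a·R = 58·16.00·11.8 = 10950.4 kN·m/m
M_D = W·d = 777·6.18 = 4801.9 kN·m/m
FS = M_R / M_D = 10950.4 / 4801.9 = 2.280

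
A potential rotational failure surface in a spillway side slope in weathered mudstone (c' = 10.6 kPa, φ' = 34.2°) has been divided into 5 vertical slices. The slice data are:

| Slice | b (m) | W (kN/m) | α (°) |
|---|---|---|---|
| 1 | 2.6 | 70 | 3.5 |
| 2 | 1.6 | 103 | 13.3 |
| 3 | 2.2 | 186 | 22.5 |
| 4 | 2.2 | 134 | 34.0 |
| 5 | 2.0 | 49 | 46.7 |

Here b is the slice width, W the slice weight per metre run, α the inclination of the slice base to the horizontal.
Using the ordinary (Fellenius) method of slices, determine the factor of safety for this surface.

FS = 2.19

Ordinary method of slices: FS = Σ[c'·Δl_i + (W_i cosα_i)·tanφ'] / Σ W_i sinα_i, with Δl_i = b_i / cosα_i.
Slice 1: Δl = 2.6/cos3.5° = 2.605 m; N'_1 = 70·cos3.5° = 69.9; c'Δl = 27.61; W sinα = 4.3
Slice 2: Δl = 1.6/cos13.3° = 1.644 m; N'_2 = 103·cos13.3° = 100.2; c'Δl = 17.43; W sinα = 23.7
Slice 3: Δl = 2.2/cos22.5° = 2.381 m; N'_3 = 186·cos22.5° = 171.8; c'Δl = 25.24; W sinα = 71.2
Slice 4: Δl = 2.2/cos34.0° = 2.654 m; N'_4 = 134·cos34.0° = 111.1; c'Δl = 28.13; W sinα = 74.9
Slice 5: Δl = 2.0/cos46.7° = 2.916 m; N'_5 = 49·cos46.7° = 33.6; c'Δl = 30.91; W sinα = 35.7
Σc'Δl = 129.3 kN/m; ΣN' = 486.6 kN/m; ΣW sinα = 209.7 kN/m
Resisting = 129.3 + 486.6·tan34.2° = 129.3 + 330.7 = 460.0 kN/m
FS = 460.0 / 209.7 = 2.193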